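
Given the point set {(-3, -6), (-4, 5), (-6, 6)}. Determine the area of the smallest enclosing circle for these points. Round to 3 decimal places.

120.166

Call the three points A, B, C in the order given.
Side lengths²: AB² = 122, AC² = 153, BC² = 5.
Since AC² = 153 ≥ 122 + 5 = 127, the angle opposite AC is not acute, so the smallest enclosing circle has AC as diameter.
Centre = midpoint of AC = (-4.5, 0), r² = 153/4 = 38.25.
Area = π·r² = π·38.25 ≈ 120.166.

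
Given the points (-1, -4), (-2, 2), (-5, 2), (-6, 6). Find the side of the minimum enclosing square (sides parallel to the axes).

The bounding box has width 5 and height 10.
An axis-aligned square enclosing the set must have side ≥ max(width, height).
So the minimum side is max(5, 10) = 10.

10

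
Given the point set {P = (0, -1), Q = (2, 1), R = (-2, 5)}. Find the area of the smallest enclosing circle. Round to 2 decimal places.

31.42

Side lengths²: PQ² = 8, PR² = 40, QR² = 32.
Since PR² = 40 ≥ 32 + 8 = 40, the angle opposite PR is not acute, so the smallest enclosing circle has PR as diameter.
Centre = midpoint of PR = (-1, 2), r² = 40/4 = 10.
Area = π·r² = π·10 ≈ 31.42.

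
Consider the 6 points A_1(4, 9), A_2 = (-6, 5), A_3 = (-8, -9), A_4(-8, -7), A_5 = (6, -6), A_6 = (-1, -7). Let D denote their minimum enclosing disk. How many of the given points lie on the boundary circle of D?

2

The farthest pair is A_1–A_3 with squared distance 468. The circle on this segment as diameter has centre (-2, 0) and r² = 468/4 = 117.
Check A_2: distance² to centre = 41 ≤ 117, so it lies inside.
All remaining points lie in this disk, and no smaller disk contains both endpoints, so this is the minimum enclosing circle.
The points at distance exactly r from the centre are A_1, A_3 — 2 points.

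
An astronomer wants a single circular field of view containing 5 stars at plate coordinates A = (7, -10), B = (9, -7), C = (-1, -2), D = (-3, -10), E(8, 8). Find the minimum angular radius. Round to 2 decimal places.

By Welzl's lemma the MEC is supported by two points (diametrically opposite) or three points (on a circumcircle).
The farthest pair is D–E with squared distance 445. The circle on this segment as diameter has centre (2.5, -1) and r² = 445/4 = 111.25.
Check A: distance² to centre = 101.25 ≤ 111.25, so it lies inside.
All remaining points lie in this disk, and no smaller disk contains both endpoints, so this is the minimum enclosing circle.
r = √(111.25) ≈ 10.55.

10.55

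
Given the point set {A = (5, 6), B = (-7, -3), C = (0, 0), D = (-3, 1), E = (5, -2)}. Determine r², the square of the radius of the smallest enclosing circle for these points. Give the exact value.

By Welzl's lemma the MEC is supported by two points (diametrically opposite) or three points (on a circumcircle).
The farthest pair is A–B with squared distance 225. The circle on this segment as diameter has centre (-1, 1.5) and r² = 225/4 = 56.25.
Check C: distance² to centre = 3.25 ≤ 56.25, so it lies inside.
All remaining points lie in this disk, and no smaller disk contains both endpoints, so this is the minimum enclosing circle.

56.25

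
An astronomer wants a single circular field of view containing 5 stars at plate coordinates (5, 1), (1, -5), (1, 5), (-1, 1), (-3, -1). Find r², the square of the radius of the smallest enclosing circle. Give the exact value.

The farthest pair is (1, -5)–(1, 5) with squared distance 100. The circle on this segment as diameter has centre (1, 0) and r² = 100/4 = 25.
Check (5, 1): distance² to centre = 17 ≤ 25, so it lies inside.
All remaining points lie in this disk, and no smaller disk contains both endpoints, so this is the minimum enclosing circle.

25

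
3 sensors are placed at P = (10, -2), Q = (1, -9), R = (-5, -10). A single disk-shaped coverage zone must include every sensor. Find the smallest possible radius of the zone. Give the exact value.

8.5

Side lengths²: PQ² = 130, PR² = 289, QR² = 37.
Since PR² = 289 ≥ 130 + 37 = 167, the angle opposite PR is not acute, so the smallest enclosing circle has PR as diameter.
Centre = midpoint of PR = (2.5, -6), r² = 289/4 = 72.25.
r = √(72.25) = 8.5.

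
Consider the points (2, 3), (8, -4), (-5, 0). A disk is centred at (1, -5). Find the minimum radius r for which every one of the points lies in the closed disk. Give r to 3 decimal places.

The required radius is the distance from (1, -5) to the farthest point.
Squared distances: 65, 50, 61.
Maximum is 65, attained at (2, 3).
r = √65 ≈ 8.062.

8.062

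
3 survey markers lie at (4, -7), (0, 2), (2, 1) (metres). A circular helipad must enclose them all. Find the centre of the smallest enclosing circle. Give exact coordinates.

Call the three points A, B, C in the order given.
Side lengths²: AB² = 97, AC² = 68, BC² = 5.
Since AB² = 97 ≥ 68 + 5 = 73, the angle opposite AB is not acute, so the smallest enclosing circle has AB as diameter.
Centre = midpoint of AB = (2, -2.5), r² = 97/4 = 24.25.
Centre = (2, -2.5).

(2, -2.5)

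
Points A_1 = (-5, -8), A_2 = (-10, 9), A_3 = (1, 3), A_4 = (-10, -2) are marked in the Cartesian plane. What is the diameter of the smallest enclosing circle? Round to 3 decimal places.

17.720

A smallest enclosing disk is always determined by at most three of the input points on its boundary.
The farthest pair is A_1–A_2 with squared distance 314. The circle on this segment as diameter has centre (-7.5, 0.5) and r² = 314/4 = 78.5.
Check A_3: distance² to centre = 78.5 ≤ 78.5, so it lies inside.
All remaining points lie in this disk, and no smaller disk contains both endpoints, so this is the minimum enclosing circle.
Diameter = 2r = 2√(78.5) ≈ 17.720.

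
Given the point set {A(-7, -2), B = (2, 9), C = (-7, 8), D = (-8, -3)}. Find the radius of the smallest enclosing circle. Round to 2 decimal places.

7.81

The minimum enclosing circle of a finite set is fixed by two of the points (as a diameter) or three (as a circumcircle).
The farthest pair is B–D with squared distance 244. The circle on this segment as diameter has centre (-3, 3) and r² = 244/4 = 61.
Check A: distance² to centre = 41 ≤ 61, so it lies inside.
All remaining points lie in this disk, and no smaller disk contains both endpoints, so this is the minimum enclosing circle.
r = √61 ≈ 7.81.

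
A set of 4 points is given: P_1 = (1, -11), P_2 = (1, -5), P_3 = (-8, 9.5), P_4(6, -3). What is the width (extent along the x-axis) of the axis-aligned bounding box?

14

max x = 6, min x = -8, so width = 14.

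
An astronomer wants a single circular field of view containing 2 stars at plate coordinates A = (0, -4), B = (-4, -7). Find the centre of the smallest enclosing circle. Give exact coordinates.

(-2, -5.5)

The smallest circle enclosing two points has them as diameter endpoints.
Centre = midpoint = (-2, -5.5); r² = |AB|²/4 = 25/4 = 6.25.
Centre = (-2, -5.5).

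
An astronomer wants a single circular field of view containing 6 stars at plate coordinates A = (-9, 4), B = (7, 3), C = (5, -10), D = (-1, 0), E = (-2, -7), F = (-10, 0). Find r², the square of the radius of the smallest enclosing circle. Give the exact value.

44461/450

A smallest enclosing disk is always determined by at most three of the input points on its boundary.
The minimum enclosing circle is determined by three boundary points: A, B, C.
Their circumcentre is (-41/30, -71/30) with r² = 44461/450.
The farthest remaining point F is at distance² 36061/450 ≤ 44461/450.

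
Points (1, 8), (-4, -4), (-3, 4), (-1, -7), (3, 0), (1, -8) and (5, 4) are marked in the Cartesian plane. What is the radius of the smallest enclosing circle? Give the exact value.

The minimum enclosing circle of a finite set is fixed by two of the points (as a diameter) or three (as a circumcircle).
The farthest pair is (1, 8)–(1, -8) with squared distance 256. The circle on this segment as diameter has centre (1, 0) and r² = 256/4 = 64.
Check (-4, -4): distance² to centre = 41 ≤ 64, so it lies inside.
All remaining points lie in this disk, and no smaller disk contains both endpoints, so this is the minimum enclosing circle.
r = √64 = 8.

8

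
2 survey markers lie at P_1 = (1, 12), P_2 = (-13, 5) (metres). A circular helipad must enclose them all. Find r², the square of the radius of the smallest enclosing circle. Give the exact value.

61.25

The smallest circle enclosing two points has them as diameter endpoints.
Centre = midpoint = (-6, 8.5); r² = |P_1P_2|²/4 = 245/4 = 61.25.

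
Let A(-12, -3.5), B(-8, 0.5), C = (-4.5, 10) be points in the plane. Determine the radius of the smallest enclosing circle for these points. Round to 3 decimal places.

Side lengths²: AB² = 32, AC² = 238.5, BC² = 102.5.
Since AC² = 238.5 ≥ 102.5 + 32 = 134.5, the angle opposite AC is not acute, so the smallest enclosing circle has AC as diameter.
Centre = midpoint of AC = (-8.25, 3.25), r² = 238.5/4 = 59.625.
r = √(59.625) ≈ 7.722.

7.722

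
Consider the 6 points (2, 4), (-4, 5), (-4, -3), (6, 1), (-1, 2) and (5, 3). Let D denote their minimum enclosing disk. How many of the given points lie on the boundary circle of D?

The minimum enclosing circle of a finite set is fixed by two of the points (as a diameter) or three (as a circumcircle).
The minimum enclosing circle is determined by three boundary points: (-4, 5), (-4, -3), (6, 1).
Their circumcentre is (0.2, 1) with r² = 33.64.
The farthest remaining point (5, 3) is at distance² 27.04 ≤ 33.64.
The points at distance exactly r from the centre are (-4, 5), (-4, -3), (6, 1) — 3 points.

3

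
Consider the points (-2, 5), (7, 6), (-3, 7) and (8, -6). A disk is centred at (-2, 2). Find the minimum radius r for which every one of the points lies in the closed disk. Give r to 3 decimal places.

12.806

The required radius is the distance from (-2, 2) to the farthest point.
Squared distances: 9, 97, 26, 164.
Maximum is 164, attained at (8, -6).
r = √164 ≈ 12.806.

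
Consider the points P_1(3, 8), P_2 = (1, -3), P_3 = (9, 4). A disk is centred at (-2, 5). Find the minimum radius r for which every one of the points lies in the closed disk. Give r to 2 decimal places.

11.05

The required radius is the distance from (-2, 5) to the farthest point.
Squared distances: 34, 73, 122.
Maximum is 122, attained at P_3.
r = √122 ≈ 11.05.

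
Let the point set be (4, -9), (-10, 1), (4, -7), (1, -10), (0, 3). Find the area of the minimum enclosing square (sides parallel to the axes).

196

The bounding box has width 14 and height 13.
An axis-aligned square enclosing the set must have side ≥ max(width, height).
So the minimum side is max(14, 13) = 14.
Area = 14² = 196.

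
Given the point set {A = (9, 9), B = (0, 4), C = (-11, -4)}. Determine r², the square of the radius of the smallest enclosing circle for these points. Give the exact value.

Side lengths²: AB² = 106, AC² = 569, BC² = 185.
Since AC² = 569 ≥ 185 + 106 = 291, the angle opposite AC is not acute, so the smallest enclosing circle has AC as diameter.
Centre = midpoint of AC = (-1, 2.5), r² = 569/4 = 142.25.

142.25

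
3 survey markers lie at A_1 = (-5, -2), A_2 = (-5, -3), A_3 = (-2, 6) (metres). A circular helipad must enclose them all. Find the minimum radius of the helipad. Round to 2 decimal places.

Side lengths²: A_1A_2² = 1, A_1A_3² = 73, A_2A_3² = 90.
Since A_2A_3² = 90 ≥ 73 + 1 = 74, the angle opposite A_2A_3 is not acute, so the smallest enclosing circle has A_2A_3 as diameter.
Centre = midpoint of A_2A_3 = (-3.5, 1.5), r² = 90/4 = 22.5.
r = √(22.5) ≈ 4.74.

4.74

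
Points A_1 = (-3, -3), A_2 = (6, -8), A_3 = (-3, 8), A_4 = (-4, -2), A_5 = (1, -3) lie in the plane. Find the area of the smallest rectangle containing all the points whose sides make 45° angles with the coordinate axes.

137.5

In coordinates u = x + y, v = x − y the rectangle is axis-aligned; the map (x,y)→(u,v) scales areas by 2.
u-values: -6, -2, 5, -6, -2; range = 5 − (-6) = 11.
v-values: 0, 14, -11, -2, 4; range = 14 − (-11) = 25.
Area = (11 × 25) / 2 = 137.5.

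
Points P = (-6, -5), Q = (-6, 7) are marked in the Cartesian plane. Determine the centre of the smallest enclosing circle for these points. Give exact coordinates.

(-6, 1)

The smallest circle enclosing two points has them as diameter endpoints.
Centre = midpoint = (-6, 1); r² = |PQ|²/4 = 144/4 = 36.
Centre = (-6, 1).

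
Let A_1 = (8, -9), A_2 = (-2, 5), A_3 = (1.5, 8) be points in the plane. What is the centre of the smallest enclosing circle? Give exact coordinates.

Side lengths²: A_1A_2² = 296, A_1A_3² = 331.25, A_2A_3² = 21.25.
Since A_1A_3² = 331.25 ≥ 296 + 21.25 = 317.25, the angle opposite A_1A_3 is not acute, so the smallest enclosing circle has A_1A_3 as diameter.
Centre = midpoint of A_1A_3 = (4.75, -0.5), r² = 331.25/4 = 82.8125.
Centre = (4.75, -0.5).

(4.75, -0.5)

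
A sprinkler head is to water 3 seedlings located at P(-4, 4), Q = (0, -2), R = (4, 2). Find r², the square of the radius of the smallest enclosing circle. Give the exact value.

17.68

Side lengths²: PQ² = 52, PR² = 68, QR² = 32.
Since PR² = 68 < 52 + 32 = 84, the triangle is acute, so the smallest enclosing circle is the circumcircle.
Circumcentre = (-0.2, 2.2), r² = 17.68.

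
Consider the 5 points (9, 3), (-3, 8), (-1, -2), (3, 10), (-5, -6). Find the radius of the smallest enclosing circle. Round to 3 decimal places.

9.029

The minimum enclosing circle is determined by three boundary points: (9, 3), (3, 10), (-5, -6).
Their circumcentre is (2/19, 55/38) with r² = 117725/1444.
The farthest remaining point (-3, 8) is at distance² 75925/1444 ≤ 117725/1444.
r = √(117725/1444) ≈ 9.029.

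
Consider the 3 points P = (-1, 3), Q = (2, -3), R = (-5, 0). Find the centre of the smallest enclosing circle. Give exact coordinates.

(-27/22, -19/22)

Side lengths²: PQ² = 45, PR² = 25, QR² = 58.
Since QR² = 58 < 45 + 25 = 70, the triangle is acute, so the smallest enclosing circle is the circumcircle.
Circumcentre = (-27/22, -19/22), r² = 3625/242.
Centre = (-27/22, -19/22).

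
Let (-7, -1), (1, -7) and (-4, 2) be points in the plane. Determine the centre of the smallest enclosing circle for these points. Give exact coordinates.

(-15/7, -20/7)

Call the three points A, B, C in the order given.
Side lengths²: AB² = 100, AC² = 18, BC² = 106.
Since BC² = 106 < 100 + 18 = 118, the triangle is acute, so the smallest enclosing circle is the circumcircle.
Circumcentre = (-15/7, -20/7), r² = 1325/49.
Centre = (-15/7, -20/7).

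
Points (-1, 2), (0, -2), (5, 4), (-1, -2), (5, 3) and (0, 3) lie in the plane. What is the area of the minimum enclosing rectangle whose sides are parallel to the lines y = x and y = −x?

In coordinates u = x + y, v = x − y the rectangle is axis-aligned; the map (x,y)→(u,v) scales areas by 2.
u-values: 1, -2, 9, -3, 8, 3; range = 9 − (-3) = 12.
v-values: -3, 2, 1, 1, 2, -3; range = 2 − (-3) = 5.
Area = (12 × 5) / 2 = 30.

30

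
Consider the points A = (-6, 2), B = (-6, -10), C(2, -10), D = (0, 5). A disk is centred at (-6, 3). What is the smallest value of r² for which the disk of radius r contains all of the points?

233

The required radius is the distance from (-6, 3) to the farthest point.
Squared distances: 1, 169, 233, 40.
Maximum is 233, attained at C.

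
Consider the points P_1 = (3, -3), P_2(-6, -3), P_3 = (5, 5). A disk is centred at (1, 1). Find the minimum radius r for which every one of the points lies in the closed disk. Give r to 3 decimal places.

8.062

The required radius is the distance from (1, 1) to the farthest point.
Squared distances: 20, 65, 32.
Maximum is 65, attained at P_2.
r = √65 ≈ 8.062.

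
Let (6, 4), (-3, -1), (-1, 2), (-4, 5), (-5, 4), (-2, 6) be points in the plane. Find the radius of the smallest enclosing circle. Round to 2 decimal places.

5.54

The minimum enclosing circle of a finite set is fixed by two of the points (as a diameter) or three (as a circumcircle).
The minimum enclosing circle is determined by three boundary points: (6, 4), (-3, -1), (-5, 4).
Their circumcentre is (0.5, 3.3) with r² = 30.74.
The farthest remaining point (-4, 5) is at distance² 23.14 ≤ 30.74.
r = √(30.74) ≈ 5.54.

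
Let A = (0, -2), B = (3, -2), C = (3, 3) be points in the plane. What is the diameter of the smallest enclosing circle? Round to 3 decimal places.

5.831

Side lengths²: AB² = 9, AC² = 34, BC² = 25.
Since AC² = 34 ≥ 25 + 9 = 34, the angle opposite AC is not acute, so the smallest enclosing circle has AC as diameter.
Centre = midpoint of AC = (1.5, 0.5), r² = 34/4 = 8.5.
Diameter = 2r = 2√(8.5) ≈ 5.831.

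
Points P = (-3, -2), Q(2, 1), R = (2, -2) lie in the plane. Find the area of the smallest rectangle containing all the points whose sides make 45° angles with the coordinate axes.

20

In coordinates u = x + y, v = x − y the rectangle is axis-aligned; the map (x,y)→(u,v) scales areas by 2.
u-values: -5, 3, 0; range = 3 − (-5) = 8.
v-values: -1, 1, 4; range = 4 − (-1) = 5.
Area = (8 × 5) / 2 = 20.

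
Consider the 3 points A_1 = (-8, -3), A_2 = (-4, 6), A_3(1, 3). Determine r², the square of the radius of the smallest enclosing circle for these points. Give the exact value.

21437/722

Side lengths²: A_1A_2² = 97, A_1A_3² = 117, A_2A_3² = 34.
Since A_1A_3² = 117 < 97 + 34 = 131, the triangle is acute, so the smallest enclosing circle is the circumcircle.
Circumcentre = (-147/38, 21/38), r² = 21437/722.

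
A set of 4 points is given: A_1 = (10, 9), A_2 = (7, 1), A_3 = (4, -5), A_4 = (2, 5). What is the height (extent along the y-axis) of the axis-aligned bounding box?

14

max y = 9, min y = -5, so height = 14.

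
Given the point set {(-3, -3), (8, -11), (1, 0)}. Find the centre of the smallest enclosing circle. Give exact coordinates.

Call the three points A, B, C in the order given.
Side lengths²: AB² = 185, AC² = 25, BC² = 170.
Since AB² = 185 < 170 + 25 = 195, the triangle is acute, so the smallest enclosing circle is the circumcircle.
Circumcentre = (73/26, -171/26), r² = 15725/338.
Centre = (73/26, -171/26).

(73/26, -171/26)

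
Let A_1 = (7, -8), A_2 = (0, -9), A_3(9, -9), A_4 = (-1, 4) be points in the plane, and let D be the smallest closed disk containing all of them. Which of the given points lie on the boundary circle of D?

The farthest pair is A_3–A_4 with squared distance 269. The circle on this segment as diameter has centre (4, -2.5) and r² = 269/4 = 67.25.
Check A_1: distance² to centre = 39.25 ≤ 67.25, so it lies inside.
All remaining points lie in this disk, and no smaller disk contains both endpoints, so this is the minimum enclosing circle.
The points at distance exactly r from the centre are A_3, A_4 — 2 points.

A_3, A_4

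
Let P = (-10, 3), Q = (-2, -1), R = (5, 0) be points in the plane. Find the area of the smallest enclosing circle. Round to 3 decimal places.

Side lengths²: PQ² = 80, PR² = 234, QR² = 50.
Since PR² = 234 ≥ 80 + 50 = 130, the angle opposite PR is not acute, so the smallest enclosing circle has PR as diameter.
Centre = midpoint of PR = (-2.5, 1.5), r² = 234/4 = 58.5.
Area = π·r² = π·58.5 ≈ 183.783.

183.783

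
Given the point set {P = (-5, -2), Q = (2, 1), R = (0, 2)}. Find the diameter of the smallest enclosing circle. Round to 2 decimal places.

Side lengths²: PQ² = 58, PR² = 41, QR² = 5.
Since PQ² = 58 ≥ 41 + 5 = 46, the angle opposite PQ is not acute, so the smallest enclosing circle has PQ as diameter.
Centre = midpoint of PQ = (-1.5, -0.5), r² = 58/4 = 14.5.
Diameter = 2r = 2√(14.5) ≈ 7.62.

7.62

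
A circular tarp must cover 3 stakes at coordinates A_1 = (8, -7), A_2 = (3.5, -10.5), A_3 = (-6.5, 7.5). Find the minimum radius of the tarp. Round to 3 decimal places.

Side lengths²: A_1A_2² = 32.5, A_1A_3² = 420.5, A_2A_3² = 424.
Since A_2A_3² = 424 < 420.5 + 32.5 = 453, the triangle is acute, so the smallest enclosing circle is the circumcircle.
Circumcentre = (-0.375, -0.875), r² = 107.65625.
r = √(107.65625) ≈ 10.376.

10.376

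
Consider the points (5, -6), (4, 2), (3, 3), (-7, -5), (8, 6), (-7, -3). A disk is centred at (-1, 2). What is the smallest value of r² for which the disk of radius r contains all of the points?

The required radius is the distance from (-1, 2) to the farthest point.
Squared distances: 100, 25, 17, 85, 97, 61.
Maximum is 100, attained at (5, -6).

100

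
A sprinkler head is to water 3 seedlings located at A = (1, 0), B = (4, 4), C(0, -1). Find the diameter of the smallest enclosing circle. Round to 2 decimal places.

Side lengths²: AB² = 25, AC² = 2, BC² = 41.
Since BC² = 41 ≥ 25 + 2 = 27, the angle opposite BC is not acute, so the smallest enclosing circle has BC as diameter.
Centre = midpoint of BC = (2, 1.5), r² = 41/4 = 10.25.
Diameter = 2r = 2√(10.25) ≈ 6.40.

6.40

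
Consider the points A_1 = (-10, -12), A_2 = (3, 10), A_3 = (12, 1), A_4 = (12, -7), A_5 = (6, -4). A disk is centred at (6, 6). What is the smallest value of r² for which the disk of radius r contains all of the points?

The required radius is the distance from (6, 6) to the farthest point.
Squared distances: 580, 25, 61, 205, 100.
Maximum is 580, attained at A_1.

580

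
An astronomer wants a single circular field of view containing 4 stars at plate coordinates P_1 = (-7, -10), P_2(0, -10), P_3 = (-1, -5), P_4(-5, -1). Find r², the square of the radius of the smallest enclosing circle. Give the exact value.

4505/162

The minimum enclosing circle is determined by three boundary points: P_1, P_2, P_4.
Their circumcentre is (-3.5, -109/18) with r² = 4505/162.
The farthest remaining point P_3 is at distance² 1193/162 ≤ 4505/162.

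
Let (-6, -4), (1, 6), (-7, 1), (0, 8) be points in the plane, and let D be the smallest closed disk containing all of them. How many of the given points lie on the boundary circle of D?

The minimum enclosing circle of a finite set is fixed by two of the points (as a diameter) or three (as a circumcircle).
The farthest pair is (-6, -4)–(0, 8) with squared distance 180. The circle on this segment as diameter has centre (-3, 2) and r² = 180/4 = 45.
Check (1, 6): distance² to centre = 32 ≤ 45, so it lies inside.
All remaining points lie in this disk, and no smaller disk contains both endpoints, so this is the minimum enclosing circle.
The points at distance exactly r from the centre are (-6, -4), (0, 8) — 2 points.

2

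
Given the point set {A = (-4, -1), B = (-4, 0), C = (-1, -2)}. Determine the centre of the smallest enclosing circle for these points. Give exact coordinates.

Side lengths²: AB² = 1, AC² = 10, BC² = 13.
Since BC² = 13 ≥ 10 + 1 = 11, the angle opposite BC is not acute, so the smallest enclosing circle has BC as diameter.
Centre = midpoint of BC = (-2.5, -1), r² = 13/4 = 3.25.
Centre = (-2.5, -1).

(-2.5, -1)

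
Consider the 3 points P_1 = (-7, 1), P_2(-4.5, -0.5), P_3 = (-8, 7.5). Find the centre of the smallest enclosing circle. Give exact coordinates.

Side lengths²: P_1P_2² = 8.5, P_1P_3² = 43.25, P_2P_3² = 76.25.
Since P_2P_3² = 76.25 ≥ 43.25 + 8.5 = 51.75, the angle opposite P_2P_3 is not acute, so the smallest enclosing circle has P_2P_3 as diameter.
Centre = midpoint of P_2P_3 = (-6.25, 3.5), r² = 76.25/4 = 19.0625.
Centre = (-6.25, 3.5).

(-6.25, 3.5)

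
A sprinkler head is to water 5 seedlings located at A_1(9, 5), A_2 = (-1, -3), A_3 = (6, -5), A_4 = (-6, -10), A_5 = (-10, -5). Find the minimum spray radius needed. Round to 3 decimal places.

By Welzl's lemma the MEC is supported by two points (diametrically opposite) or three points (on a circumcircle).
The minimum enclosing circle is determined by three boundary points: A_1, A_4, A_5.
Their circumcentre is (1/18, -19/18) with r² = 18901/162.
The farthest remaining point A_3 is at distance² 8245/162 ≤ 18901/162.
r = √(18901/162) ≈ 10.802.

10.802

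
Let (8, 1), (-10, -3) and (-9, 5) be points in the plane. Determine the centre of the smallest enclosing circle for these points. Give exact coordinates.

Call the three points A, B, C in the order given.
Side lengths²: AB² = 340, AC² = 305, BC² = 65.
Since AB² = 340 < 305 + 65 = 370, the triangle is acute, so the smallest enclosing circle is the circumcircle.
Circumcentre = (-17/14, -1/28), r² = 67405/784.
Centre = (-17/14, -1/28).

(-17/14, -1/28)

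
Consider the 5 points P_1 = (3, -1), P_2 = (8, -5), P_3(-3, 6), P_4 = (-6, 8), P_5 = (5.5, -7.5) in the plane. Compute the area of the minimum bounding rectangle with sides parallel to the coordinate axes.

217

x ranges over [-6, 8], width 14.
y ranges over [-7.5, 8], height 15.5.
Area = 14 × 15.5 = 217.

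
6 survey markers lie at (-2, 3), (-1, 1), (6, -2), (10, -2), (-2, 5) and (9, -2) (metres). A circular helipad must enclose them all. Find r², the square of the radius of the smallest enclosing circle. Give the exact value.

The farthest pair is (10, -2)–(-2, 5) with squared distance 193. The circle on this segment as diameter has centre (4, 1.5) and r² = 193/4 = 48.25.
Check (-2, 3): distance² to centre = 38.25 ≤ 48.25, so it lies inside.
All remaining points lie in this disk, and no smaller disk contains both endpoints, so this is the minimum enclosing circle.

48.25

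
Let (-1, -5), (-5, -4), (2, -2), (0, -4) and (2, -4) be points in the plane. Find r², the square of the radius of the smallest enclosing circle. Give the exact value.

13.25

A smallest enclosing disk is always determined by at most three of the input points on its boundary.
The farthest pair is (-5, -4)–(2, -2) with squared distance 53. The circle on this segment as diameter has centre (-1.5, -3) and r² = 53/4 = 13.25.
Check (-1, -5): distance² to centre = 4.25 ≤ 13.25, so it lies inside.
All remaining points lie in this disk, and no smaller disk contains both endpoints, so this is the minimum enclosing circle.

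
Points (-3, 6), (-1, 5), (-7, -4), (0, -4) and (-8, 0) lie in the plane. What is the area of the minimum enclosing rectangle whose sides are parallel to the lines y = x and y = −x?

In coordinates u = x + y, v = x − y the rectangle is axis-aligned; the map (x,y)→(u,v) scales areas by 2.
u-values: 3, 4, -11, -4, -8; range = 4 − (-11) = 15.
v-values: -9, -6, -3, 4, -8; range = 4 − (-9) = 13.
Area = (15 × 13) / 2 = 97.5.

97.5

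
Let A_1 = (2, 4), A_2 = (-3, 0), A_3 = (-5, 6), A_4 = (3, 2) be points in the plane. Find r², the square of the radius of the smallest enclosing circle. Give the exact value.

The farthest pair is A_3–A_4 with squared distance 80. The circle on this segment as diameter has centre (-1, 4) and r² = 80/4 = 20.
Check A_1: distance² to centre = 9 ≤ 20, so it lies inside.
All remaining points lie in this disk, and no smaller disk contains both endpoints, so this is the minimum enclosing circle.

20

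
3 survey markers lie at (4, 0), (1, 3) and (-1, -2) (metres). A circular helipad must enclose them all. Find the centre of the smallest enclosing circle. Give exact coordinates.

Call the three points A, B, C in the order given.
Side lengths²: AB² = 18, AC² = 29, BC² = 29.
Since BC² = 29 < 29 + 18 = 47, the triangle is acute, so the smallest enclosing circle is the circumcircle.
Circumcentre = (15/14, 1/14), r² = 841/98.
Centre = (15/14, 1/14).

(15/14, 1/14)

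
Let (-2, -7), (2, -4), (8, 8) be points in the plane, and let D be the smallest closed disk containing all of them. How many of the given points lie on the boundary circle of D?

Call the three points A, B, C in the order given.
Side lengths²: AB² = 25, AC² = 325, BC² = 180.
Since AC² = 325 ≥ 180 + 25 = 205, the angle opposite AC is not acute, so the smallest enclosing circle has AC as diameter.
Centre = midpoint of AC = (3, 0.5), r² = 325/4 = 81.25.
The points at distance exactly r from the centre are (-2, -7), (8, 8) — 2 points.

2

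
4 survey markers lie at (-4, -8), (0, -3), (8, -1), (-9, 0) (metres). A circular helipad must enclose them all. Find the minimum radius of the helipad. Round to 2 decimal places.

8.51

The minimum enclosing circle of a finite set is fixed by two of the points (as a diameter) or three (as a circumcircle).
The farthest pair is (8, -1)–(-9, 0) with squared distance 290. The circle on this segment as diameter has centre (-0.5, -0.5) and r² = 290/4 = 72.5.
Check (-4, -8): distance² to centre = 68.5 ≤ 72.5, so it lies inside.
All remaining points lie in this disk, and no smaller disk contains both endpoints, so this is the minimum enclosing circle.
r = √(72.5) ≈ 8.51.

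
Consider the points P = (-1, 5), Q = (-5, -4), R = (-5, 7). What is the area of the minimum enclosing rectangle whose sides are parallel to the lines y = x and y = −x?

71.5

In coordinates u = x + y, v = x − y the rectangle is axis-aligned; the map (x,y)→(u,v) scales areas by 2.
u-values: 4, -9, 2; range = 4 − (-9) = 13.
v-values: -6, -1, -12; range = -1 − (-12) = 11.
Area = (13 × 11) / 2 = 71.5.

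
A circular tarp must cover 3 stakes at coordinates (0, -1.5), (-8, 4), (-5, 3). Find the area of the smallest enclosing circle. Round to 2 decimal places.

74.02

Call the three points A, B, C in the order given.
Side lengths²: AB² = 94.25, AC² = 45.25, BC² = 10.
Since AB² = 94.25 ≥ 45.25 + 10 = 55.25, the angle opposite AB is not acute, so the smallest enclosing circle has AB as diameter.
Centre = midpoint of AB = (-4, 1.25), r² = 94.25/4 = 23.5625.
Area = π·r² = π·23.5625 ≈ 74.02.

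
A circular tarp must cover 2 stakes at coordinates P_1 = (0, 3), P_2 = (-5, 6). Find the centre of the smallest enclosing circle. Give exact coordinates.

The smallest circle enclosing two points has them as diameter endpoints.
Centre = midpoint = (-2.5, 4.5); r² = |P_1P_2|²/4 = 34/4 = 8.5.
Centre = (-2.5, 4.5).

(-2.5, 4.5)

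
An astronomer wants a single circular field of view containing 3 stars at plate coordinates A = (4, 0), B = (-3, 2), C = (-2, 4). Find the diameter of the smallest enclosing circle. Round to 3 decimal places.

Side lengths²: AB² = 53, AC² = 52, BC² = 5.
Since AB² = 53 < 52 + 5 = 57, the triangle is acute, so the smallest enclosing circle is the circumcircle.
Circumcentre = (0.625, 1.4375), r² = 13.45703125.
Diameter = 2r = 2√(13.45703125) ≈ 7.337.

7.337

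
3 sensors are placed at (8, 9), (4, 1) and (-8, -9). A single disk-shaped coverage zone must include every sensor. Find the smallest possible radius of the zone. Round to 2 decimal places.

12.04

Call the three points A, B, C in the order given.
Side lengths²: AB² = 80, AC² = 580, BC² = 244.
Since AC² = 580 ≥ 244 + 80 = 324, the angle opposite AC is not acute, so the smallest enclosing circle has AC as diameter.
Centre = midpoint of AC = (0, 0), r² = 580/4 = 145.
r = √145 ≈ 12.04.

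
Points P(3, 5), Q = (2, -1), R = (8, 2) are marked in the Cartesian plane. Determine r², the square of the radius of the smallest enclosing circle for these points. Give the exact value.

3145/242

Side lengths²: PQ² = 37, PR² = 34, QR² = 45.
Since QR² = 45 < 37 + 34 = 71, the triangle is acute, so the smallest enclosing circle is the circumcircle.
Circumcentre = (97/22, 37/22), r² = 3145/242.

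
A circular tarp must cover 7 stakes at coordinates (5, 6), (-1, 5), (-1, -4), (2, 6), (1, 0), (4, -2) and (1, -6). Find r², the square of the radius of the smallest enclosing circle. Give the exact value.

23125/578

A smallest enclosing disk is always determined by at most three of the input points on its boundary.
The minimum enclosing circle is determined by three boundary points: (5, 6), (-1, 5), (1, -6).
Their circumcentre is (99/34, 1/34) with r² = 23125/578.
The farthest remaining point (2, 6) is at distance² 21085/578 ≤ 23125/578.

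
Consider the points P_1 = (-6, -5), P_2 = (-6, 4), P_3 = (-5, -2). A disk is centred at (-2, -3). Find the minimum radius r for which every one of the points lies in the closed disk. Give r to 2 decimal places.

The required radius is the distance from (-2, -3) to the farthest point.
Squared distances: 20, 65, 10.
Maximum is 65, attained at P_2.
r = √65 ≈ 8.06.

8.06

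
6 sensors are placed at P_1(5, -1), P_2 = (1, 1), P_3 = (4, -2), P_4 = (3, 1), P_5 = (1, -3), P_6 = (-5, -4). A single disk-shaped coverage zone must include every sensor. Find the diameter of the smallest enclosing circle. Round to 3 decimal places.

The minimum enclosing circle of a finite set is fixed by two of the points (as a diameter) or three (as a circumcircle).
The farthest pair is P_1–P_6 with squared distance 109. The circle on this segment as diameter has centre (0, -2.5) and r² = 109/4 = 27.25.
Check P_2: distance² to centre = 13.25 ≤ 27.25, so it lies inside.
All remaining points lie in this disk, and no smaller disk contains both endpoints, so this is the minimum enclosing circle.
Diameter = 2r = 2√(27.25) ≈ 10.440.

10.440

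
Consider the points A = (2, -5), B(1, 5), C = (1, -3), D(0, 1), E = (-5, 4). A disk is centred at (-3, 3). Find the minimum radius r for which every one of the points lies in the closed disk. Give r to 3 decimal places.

9.434

The required radius is the distance from (-3, 3) to the farthest point.
Squared distances: 89, 20, 52, 13, 5.
Maximum is 89, attained at A.
r = √89 ≈ 9.434.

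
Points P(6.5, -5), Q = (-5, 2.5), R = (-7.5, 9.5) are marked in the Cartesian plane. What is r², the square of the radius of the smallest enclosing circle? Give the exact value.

101.5625

Side lengths²: PQ² = 188.5, PR² = 406.25, QR² = 55.25.
Since PR² = 406.25 ≥ 188.5 + 55.25 = 243.75, the angle opposite PR is not acute, so the smallest enclosing circle has PR as diameter.
Centre = midpoint of PR = (-0.5, 2.25), r² = 406.25/4 = 101.5625.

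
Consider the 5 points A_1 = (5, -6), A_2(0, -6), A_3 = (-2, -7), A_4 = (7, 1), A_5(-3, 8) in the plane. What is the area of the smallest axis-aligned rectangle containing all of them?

150

x ranges over [-3, 7], width 10.
y ranges over [-7, 8], height 15.
Area = 10 × 15 = 150.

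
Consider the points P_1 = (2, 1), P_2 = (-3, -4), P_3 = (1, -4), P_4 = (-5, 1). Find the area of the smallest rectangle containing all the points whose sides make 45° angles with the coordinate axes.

In coordinates u = x + y, v = x − y the rectangle is axis-aligned; the map (x,y)→(u,v) scales areas by 2.
u-values: 3, -7, -3, -4; range = 3 − (-7) = 10.
v-values: 1, 1, 5, -6; range = 5 − (-6) = 11.
Area = (10 × 11) / 2 = 55.

55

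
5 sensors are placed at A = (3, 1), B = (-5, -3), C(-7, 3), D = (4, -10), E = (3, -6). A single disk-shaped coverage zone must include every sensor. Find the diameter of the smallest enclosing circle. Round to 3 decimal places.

17.029

The farthest pair is C–D with squared distance 290. The circle on this segment as diameter has centre (-1.5, -3.5) and r² = 290/4 = 72.5.
Check A: distance² to centre = 40.5 ≤ 72.5, so it lies inside.
All remaining points lie in this disk, and no smaller disk contains both endpoints, so this is the minimum enclosing circle.
Diameter = 2r = 2√(72.5) ≈ 17.029.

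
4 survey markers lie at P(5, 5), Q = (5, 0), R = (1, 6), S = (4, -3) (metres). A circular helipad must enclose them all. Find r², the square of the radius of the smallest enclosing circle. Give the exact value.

A smallest enclosing disk is always determined by at most three of the input points on its boundary.
The farthest pair is R–S with squared distance 90. The circle on this segment as diameter has centre (2.5, 1.5) and r² = 90/4 = 22.5.
Check P: distance² to centre = 18.5 ≤ 22.5, so it lies inside.
All remaining points lie in this disk, and no smaller disk contains both endpoints, so this is the minimum enclosing circle.

22.5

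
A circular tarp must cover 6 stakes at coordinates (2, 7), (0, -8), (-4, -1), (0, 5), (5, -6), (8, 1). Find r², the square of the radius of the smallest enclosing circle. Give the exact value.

The minimum enclosing circle of a finite set is fixed by two of the points (as a diameter) or three (as a circumcircle).
The farthest pair is (2, 7)–(0, -8) with squared distance 229. The circle on this segment as diameter has centre (1, -0.5) and r² = 229/4 = 57.25.
Check (-4, -1): distance² to centre = 25.25 ≤ 57.25, so it lies inside.
All remaining points lie in this disk, and no smaller disk contains both endpoints, so this is the minimum enclosing circle.

57.25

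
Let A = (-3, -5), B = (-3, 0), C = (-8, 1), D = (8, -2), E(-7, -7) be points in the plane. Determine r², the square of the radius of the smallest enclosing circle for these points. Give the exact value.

By Welzl's lemma the MEC is supported by two points (diametrically opposite) or three points (on a circumcircle).
The minimum enclosing circle is determined by three boundary points: C, D, E.
Their circumcentre is (-0.3, -2.1) with r² = 68.9.
The farthest remaining point A is at distance² 15.7 ≤ 68.9.

68.9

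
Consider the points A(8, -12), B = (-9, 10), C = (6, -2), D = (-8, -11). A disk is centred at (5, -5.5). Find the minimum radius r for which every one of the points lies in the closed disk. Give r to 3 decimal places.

The required radius is the distance from (5, -5.5) to the farthest point.
Squared distances: 51.25, 436.25, 13.25, 199.25.
Maximum is 436.25, attained at B.
r = √(436.25) ≈ 20.887.

20.887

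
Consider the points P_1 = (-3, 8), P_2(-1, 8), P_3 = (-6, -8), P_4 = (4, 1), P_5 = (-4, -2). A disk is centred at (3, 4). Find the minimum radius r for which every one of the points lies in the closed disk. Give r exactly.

The required radius is the distance from (3, 4) to the farthest point.
Squared distances: 52, 32, 225, 10, 85.
Maximum is 225, attained at P_3.
r = √225 = 15.

15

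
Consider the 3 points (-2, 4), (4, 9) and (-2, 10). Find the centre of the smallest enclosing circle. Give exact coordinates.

Call the three points A, B, C in the order given.
Side lengths²: AB² = 61, AC² = 36, BC² = 37.
Since AB² = 61 < 37 + 36 = 73, the triangle is acute, so the smallest enclosing circle is the circumcircle.
Circumcentre = (7/12, 7), r² = 2257/144.
Centre = (7/12, 7).

(7/12, 7)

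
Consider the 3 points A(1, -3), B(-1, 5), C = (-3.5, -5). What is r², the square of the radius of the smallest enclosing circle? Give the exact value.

26.5625

Side lengths²: AB² = 68, AC² = 24.25, BC² = 106.25.
Since BC² = 106.25 ≥ 68 + 24.25 = 92.25, the angle opposite BC is not acute, so the smallest enclosing circle has BC as diameter.
Centre = midpoint of BC = (-2.25, 0), r² = 106.25/4 = 26.5625.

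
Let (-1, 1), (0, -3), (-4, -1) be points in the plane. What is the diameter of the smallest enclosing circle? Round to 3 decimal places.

Call the three points A, B, C in the order given.
Side lengths²: AB² = 17, AC² = 13, BC² = 20.
Since BC² = 20 < 17 + 13 = 30, the triangle is acute, so the smallest enclosing circle is the circumcircle.
Circumcentre = (-23/14, -9/7), r² = 1105/196.
Diameter = 2r = 2√(1105/196) ≈ 4.749.

4.749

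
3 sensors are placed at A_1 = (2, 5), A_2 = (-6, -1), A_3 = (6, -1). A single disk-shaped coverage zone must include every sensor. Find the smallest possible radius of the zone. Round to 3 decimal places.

6.009

Side lengths²: A_1A_2² = 100, A_1A_3² = 52, A_2A_3² = 144.
Since A_2A_3² = 144 < 100 + 52 = 152, the triangle is acute, so the smallest enclosing circle is the circumcircle.
Circumcentre = (0, -2/3), r² = 325/9.
r = √(325/9) ≈ 6.009.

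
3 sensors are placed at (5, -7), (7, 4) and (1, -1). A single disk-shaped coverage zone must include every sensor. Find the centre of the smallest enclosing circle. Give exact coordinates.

Call the three points A, B, C in the order given.
Side lengths²: AB² = 125, AC² = 52, BC² = 61.
Since AB² = 125 ≥ 61 + 52 = 113, the angle opposite AB is not acute, so the smallest enclosing circle has AB as diameter.
Centre = midpoint of AB = (6, -1.5), r² = 125/4 = 31.25.
Centre = (6, -1.5).

(6, -1.5)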